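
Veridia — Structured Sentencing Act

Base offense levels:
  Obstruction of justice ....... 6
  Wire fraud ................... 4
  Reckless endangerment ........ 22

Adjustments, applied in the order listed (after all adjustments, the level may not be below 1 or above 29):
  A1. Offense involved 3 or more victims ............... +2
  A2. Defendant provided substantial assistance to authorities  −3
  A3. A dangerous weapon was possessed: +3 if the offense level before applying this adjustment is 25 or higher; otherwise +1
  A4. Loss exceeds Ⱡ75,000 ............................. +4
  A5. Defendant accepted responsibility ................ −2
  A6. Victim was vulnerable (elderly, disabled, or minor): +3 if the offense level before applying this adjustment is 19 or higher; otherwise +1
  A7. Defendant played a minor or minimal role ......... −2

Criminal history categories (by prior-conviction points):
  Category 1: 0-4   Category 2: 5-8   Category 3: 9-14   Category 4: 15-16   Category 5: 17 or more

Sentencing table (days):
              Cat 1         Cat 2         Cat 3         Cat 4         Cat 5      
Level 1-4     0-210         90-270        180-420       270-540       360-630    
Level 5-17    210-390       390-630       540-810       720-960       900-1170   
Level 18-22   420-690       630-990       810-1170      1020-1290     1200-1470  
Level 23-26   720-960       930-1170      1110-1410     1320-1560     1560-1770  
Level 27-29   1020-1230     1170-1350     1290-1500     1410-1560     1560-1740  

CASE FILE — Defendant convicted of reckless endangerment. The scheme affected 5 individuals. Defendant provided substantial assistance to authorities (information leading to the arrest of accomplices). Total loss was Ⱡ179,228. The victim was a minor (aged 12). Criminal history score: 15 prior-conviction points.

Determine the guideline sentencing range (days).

1410-1560 days

Base offense level for reckless endangerment: 22.
A1 applies: 22 + 2 = 24.
A2 applies: 24 − 3 = 21.
A4 applies: 21 + 4 = 25.
A6 applies (level before this adjustment is 25 ≥ 19, so +3): 25 + 3 = 28.
A7 does not apply.
Final offense level: 28.
Criminal history: 15 prior points → Category 4 (15-16).
Level 28 falls in the 27-29 band.
Grid: Level 27-29 × Category 4 = 1410-1560 days.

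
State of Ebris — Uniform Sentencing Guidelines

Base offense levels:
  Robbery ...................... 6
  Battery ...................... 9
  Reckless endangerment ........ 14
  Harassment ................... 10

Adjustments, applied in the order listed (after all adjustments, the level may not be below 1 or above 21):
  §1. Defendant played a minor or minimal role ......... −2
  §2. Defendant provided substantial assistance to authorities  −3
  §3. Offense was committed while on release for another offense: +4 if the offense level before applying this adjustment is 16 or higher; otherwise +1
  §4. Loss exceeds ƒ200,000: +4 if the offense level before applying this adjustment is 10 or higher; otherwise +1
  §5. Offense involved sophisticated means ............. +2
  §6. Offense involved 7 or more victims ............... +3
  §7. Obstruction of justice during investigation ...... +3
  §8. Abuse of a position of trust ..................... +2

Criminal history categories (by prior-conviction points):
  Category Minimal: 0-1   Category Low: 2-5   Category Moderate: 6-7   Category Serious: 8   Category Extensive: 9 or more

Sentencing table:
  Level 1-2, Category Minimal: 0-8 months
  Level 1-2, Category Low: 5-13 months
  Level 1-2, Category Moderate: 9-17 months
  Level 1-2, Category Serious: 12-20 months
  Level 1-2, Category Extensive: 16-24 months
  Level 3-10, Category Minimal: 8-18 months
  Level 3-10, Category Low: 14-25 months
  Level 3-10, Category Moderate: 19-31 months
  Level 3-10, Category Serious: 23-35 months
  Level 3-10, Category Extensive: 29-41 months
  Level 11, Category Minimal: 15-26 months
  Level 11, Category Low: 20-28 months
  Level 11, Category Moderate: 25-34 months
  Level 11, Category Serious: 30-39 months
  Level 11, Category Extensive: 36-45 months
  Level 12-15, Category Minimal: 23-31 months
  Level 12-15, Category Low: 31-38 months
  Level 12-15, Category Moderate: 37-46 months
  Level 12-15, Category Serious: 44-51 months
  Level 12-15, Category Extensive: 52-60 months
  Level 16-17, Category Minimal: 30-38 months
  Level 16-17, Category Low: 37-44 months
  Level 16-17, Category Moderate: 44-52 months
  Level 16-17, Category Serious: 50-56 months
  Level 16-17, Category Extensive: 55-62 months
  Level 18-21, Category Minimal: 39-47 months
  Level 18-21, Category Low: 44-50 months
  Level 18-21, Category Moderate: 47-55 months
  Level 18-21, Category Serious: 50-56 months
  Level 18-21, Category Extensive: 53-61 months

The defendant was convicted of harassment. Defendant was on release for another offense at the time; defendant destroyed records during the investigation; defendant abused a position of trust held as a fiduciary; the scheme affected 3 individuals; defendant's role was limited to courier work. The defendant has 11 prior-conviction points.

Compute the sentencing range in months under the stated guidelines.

Base offense level for harassment: 10.
§1 applies: 10 − 2 = 8.
§3 applies (level before this adjustment is 8 < 16, so +1): 8 + 1 = 9.
§7 applies: 9 + 3 = 12.
§8 applies: 12 + 2 = 14.
Final offense level: 14.
Criminal history: 11 prior points → Category Extensive (9+).
Level 14 falls in the 12-15 band.
Grid: Level 12-15 × Category Extensive = 52-60 months.

52-60 months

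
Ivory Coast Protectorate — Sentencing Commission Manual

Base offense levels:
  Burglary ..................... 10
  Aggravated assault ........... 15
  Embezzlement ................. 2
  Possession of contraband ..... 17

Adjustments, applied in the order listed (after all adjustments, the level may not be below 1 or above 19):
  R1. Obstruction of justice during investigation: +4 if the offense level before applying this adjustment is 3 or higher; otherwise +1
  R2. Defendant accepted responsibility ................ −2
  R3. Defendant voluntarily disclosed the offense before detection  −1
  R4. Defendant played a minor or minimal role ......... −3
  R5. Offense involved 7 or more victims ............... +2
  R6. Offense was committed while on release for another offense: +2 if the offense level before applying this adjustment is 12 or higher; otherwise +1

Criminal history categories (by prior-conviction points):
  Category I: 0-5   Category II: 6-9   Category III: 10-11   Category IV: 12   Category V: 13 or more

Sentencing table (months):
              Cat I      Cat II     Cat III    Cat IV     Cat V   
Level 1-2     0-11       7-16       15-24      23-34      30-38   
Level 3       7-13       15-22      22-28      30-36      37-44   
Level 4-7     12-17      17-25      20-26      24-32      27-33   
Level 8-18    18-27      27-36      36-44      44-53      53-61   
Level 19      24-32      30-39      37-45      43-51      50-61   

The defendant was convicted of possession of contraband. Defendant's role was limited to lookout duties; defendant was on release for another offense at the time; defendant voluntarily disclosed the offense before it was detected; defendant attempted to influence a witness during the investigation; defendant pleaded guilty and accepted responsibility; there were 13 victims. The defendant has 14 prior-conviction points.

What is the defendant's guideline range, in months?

Base offense level for possession of contraband: 17.
R1 applies (level before this adjustment is 17 ≥ 3, so +4): 17 + 4 = 21.
R2 applies: 21 − 2 = 19.
R3 applies: 19 − 1 = 18.
R4 applies: 18 − 3 = 15.
R5 applies: 15 + 2 = 17.
R6 applies (level before this adjustment is 17 ≥ 12, so +2): 17 + 2 = 19.
Final offense level: 19.
Criminal history: 14 prior points → Category V (13+).
Level 19 falls in the 19 band.
Grid: Level 19 × Category V = 50-61 months.

50-61 months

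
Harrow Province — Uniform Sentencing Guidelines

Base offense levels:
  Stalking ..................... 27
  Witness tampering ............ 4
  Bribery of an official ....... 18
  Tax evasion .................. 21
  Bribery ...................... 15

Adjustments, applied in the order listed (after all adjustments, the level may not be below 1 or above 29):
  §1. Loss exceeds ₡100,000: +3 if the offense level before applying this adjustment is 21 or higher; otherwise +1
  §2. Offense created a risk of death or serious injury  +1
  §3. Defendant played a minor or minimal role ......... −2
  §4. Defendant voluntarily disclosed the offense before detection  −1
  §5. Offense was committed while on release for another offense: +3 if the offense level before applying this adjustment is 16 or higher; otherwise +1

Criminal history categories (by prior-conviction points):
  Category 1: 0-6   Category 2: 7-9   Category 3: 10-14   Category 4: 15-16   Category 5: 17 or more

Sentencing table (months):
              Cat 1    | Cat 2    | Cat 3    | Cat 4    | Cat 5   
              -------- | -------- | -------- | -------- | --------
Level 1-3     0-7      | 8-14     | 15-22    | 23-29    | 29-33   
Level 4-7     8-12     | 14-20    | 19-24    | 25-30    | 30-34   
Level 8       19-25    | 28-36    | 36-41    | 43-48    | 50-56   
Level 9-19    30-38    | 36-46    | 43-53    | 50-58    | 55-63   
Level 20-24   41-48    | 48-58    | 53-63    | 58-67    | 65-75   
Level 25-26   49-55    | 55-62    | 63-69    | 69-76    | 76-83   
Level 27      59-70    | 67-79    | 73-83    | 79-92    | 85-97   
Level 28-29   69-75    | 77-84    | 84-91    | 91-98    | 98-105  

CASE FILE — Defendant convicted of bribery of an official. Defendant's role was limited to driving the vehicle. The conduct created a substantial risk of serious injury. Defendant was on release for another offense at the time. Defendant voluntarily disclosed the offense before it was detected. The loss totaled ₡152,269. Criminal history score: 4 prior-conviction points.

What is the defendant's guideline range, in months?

Base offense level for bribery of an official: 18.
§1 applies (level before this adjustment is 18 < 21, so +1): 18 + 1 = 19.
§2 applies: 19 + 1 = 20.
§3 applies: 20 − 2 = 18.
§4 applies: 18 − 1 = 17.
§5 applies (level before this adjustment is 17 ≥ 16, so +3): 17 + 3 = 20.
Final offense level: 20.
Criminal history: 4 prior points → Category 1 (0-6).
Level 20 falls in the 20-24 band.
Grid: Level 20-24 × Category 1 = 41-48 months.

41-48 months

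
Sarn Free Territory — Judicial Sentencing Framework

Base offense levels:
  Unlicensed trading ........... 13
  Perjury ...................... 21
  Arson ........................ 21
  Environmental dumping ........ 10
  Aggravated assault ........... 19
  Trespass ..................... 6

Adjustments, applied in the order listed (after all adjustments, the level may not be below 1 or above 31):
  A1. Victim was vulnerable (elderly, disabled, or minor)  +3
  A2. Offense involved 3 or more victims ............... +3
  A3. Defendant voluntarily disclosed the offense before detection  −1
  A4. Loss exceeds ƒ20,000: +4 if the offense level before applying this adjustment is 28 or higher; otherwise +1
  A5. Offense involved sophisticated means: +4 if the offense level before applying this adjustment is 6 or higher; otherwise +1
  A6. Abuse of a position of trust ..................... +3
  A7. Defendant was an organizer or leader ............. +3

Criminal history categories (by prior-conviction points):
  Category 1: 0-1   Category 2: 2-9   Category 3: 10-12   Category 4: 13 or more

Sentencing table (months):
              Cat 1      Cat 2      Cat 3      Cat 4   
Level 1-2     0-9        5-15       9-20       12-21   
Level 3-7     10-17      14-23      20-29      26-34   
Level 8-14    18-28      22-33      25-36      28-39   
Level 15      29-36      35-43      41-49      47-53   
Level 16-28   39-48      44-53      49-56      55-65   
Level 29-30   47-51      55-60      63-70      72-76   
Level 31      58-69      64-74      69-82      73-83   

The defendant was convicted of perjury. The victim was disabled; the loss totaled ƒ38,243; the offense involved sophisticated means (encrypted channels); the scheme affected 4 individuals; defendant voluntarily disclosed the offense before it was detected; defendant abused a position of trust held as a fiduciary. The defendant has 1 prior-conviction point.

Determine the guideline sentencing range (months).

Base offense level for perjury: 21.
A1 applies: 21 + 3 = 24.
A2 applies: 24 + 3 = 27.
A3 applies: 27 − 1 = 26.
A4 applies (level before this adjustment is 26 < 28, so +1): 26 + 1 = 27.
A5 applies (level before this adjustment is 27 ≥ 6, so +4): 27 + 4 = 31.
A6 applies: 31 + 3 = 34.
Level 34 exceeds the maximum of 31; capped at 31.
Final offense level: 31.
Criminal history: 1 prior point → Category 1 (0-1).
Level 31 falls in the 31 band.
Grid: Level 31 × Category 1 = 58-69 months.

58-69 months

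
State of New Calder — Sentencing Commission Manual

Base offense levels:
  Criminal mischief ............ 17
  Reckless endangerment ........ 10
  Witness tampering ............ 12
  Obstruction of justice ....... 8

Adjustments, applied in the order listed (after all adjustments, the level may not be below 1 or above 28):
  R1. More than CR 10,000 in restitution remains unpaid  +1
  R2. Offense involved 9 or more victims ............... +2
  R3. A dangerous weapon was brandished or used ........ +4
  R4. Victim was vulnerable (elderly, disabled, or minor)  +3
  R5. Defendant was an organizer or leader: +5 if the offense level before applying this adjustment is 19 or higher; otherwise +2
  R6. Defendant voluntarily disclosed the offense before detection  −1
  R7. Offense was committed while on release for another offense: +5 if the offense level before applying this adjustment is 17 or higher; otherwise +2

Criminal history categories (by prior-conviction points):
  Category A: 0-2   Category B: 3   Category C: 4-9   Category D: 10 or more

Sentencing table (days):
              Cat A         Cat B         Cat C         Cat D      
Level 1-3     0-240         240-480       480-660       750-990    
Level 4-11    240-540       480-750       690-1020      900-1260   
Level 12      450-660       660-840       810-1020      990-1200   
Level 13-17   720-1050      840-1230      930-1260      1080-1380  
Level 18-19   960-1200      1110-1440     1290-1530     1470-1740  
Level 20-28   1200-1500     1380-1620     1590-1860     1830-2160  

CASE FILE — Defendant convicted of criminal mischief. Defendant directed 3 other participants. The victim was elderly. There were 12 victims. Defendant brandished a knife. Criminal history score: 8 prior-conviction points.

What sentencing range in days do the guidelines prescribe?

1590-1860 days

Base offense level for criminal mischief: 17.
R2 applies: 17 + 2 = 19.
R3 applies: 19 + 4 = 23.
R4 applies: 23 + 3 = 26.
R5 applies (level before this adjustment is 26 ≥ 19, so +5): 26 + 5 = 31.
R6 does not apply.
Level 31 exceeds the maximum of 28; capped at 28.
Final offense level: 28.
Criminal history: 8 prior points → Category C (4-9).
Level 28 falls in the 20-28 band.
Grid: Level 20-28 × Category C = 1590-1860 days.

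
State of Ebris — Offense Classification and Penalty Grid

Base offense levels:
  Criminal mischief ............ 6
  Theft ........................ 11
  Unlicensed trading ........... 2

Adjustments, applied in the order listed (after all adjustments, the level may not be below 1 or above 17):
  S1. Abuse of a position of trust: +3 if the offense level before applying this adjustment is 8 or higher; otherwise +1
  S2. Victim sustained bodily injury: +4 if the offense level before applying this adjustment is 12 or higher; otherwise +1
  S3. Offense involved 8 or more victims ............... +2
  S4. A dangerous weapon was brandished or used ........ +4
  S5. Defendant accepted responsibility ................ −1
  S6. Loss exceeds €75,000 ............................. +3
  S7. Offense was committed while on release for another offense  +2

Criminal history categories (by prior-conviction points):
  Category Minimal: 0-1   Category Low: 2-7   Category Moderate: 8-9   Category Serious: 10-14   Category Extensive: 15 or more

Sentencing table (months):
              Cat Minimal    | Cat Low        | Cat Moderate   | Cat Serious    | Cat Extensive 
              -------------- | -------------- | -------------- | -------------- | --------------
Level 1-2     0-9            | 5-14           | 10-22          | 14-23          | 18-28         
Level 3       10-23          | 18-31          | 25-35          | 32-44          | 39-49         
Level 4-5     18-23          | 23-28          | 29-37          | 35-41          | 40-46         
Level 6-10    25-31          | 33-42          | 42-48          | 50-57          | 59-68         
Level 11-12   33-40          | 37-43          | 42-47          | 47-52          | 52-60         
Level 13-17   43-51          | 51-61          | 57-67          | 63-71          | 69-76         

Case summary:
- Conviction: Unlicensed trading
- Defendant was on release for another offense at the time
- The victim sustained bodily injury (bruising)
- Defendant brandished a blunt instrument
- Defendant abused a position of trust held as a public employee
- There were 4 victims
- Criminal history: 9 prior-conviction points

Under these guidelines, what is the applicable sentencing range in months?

Base offense level for unlicensed trading: 2.
S1 applies (level before this adjustment is 2 < 8, so +1): 2 + 1 = 3.
S2 applies (level before this adjustment is 3 < 12, so +1): 3 + 1 = 4.
S3 does not apply.
S4 applies: 4 + 4 = 8.
S7 applies: 8 + 2 = 10.
Final offense level: 10.
Criminal history: 9 prior points → Category Moderate (8-9).
Level 10 falls in the 6-10 band.
Grid: Level 6-10 × Category Moderate = 42-48 months.

42-48 months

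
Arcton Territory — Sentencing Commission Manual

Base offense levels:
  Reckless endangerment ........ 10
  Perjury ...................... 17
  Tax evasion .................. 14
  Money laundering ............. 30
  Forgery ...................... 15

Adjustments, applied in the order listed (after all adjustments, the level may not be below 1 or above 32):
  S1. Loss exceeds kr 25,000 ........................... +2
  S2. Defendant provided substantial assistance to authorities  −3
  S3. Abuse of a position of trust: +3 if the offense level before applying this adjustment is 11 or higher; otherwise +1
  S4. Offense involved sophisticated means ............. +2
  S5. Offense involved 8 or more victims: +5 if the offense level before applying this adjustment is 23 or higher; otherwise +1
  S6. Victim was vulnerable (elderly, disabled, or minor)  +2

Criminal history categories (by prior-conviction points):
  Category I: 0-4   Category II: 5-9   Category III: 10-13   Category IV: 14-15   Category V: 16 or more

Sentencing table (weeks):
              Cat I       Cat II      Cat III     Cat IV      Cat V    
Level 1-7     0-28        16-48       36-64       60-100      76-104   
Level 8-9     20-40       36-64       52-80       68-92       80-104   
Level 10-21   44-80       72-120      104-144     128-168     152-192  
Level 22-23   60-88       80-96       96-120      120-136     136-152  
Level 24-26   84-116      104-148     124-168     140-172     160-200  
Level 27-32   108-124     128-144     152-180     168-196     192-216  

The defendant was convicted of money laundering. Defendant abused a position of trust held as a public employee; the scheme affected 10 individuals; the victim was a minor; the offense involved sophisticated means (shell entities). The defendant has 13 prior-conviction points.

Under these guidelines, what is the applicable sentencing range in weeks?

Base offense level for money laundering: 30.
S1 does not apply.
S3 applies (level before this adjustment is 30 ≥ 11, so +3): 30 + 3 = 33.
S4 applies: 33 + 2 = 35.
S5 applies (level before this adjustment is 35 ≥ 23, so +5): 35 + 5 = 40.
S6 applies: 40 + 2 = 42.
Level 42 exceeds the maximum of 32; capped at 32.
Final offense level: 32.
Criminal history: 13 prior points → Category III (10-13).
Level 32 falls in the 27-32 band.
Grid: Level 27-32 × Category III = 152-180 weeks.

152-180 weeks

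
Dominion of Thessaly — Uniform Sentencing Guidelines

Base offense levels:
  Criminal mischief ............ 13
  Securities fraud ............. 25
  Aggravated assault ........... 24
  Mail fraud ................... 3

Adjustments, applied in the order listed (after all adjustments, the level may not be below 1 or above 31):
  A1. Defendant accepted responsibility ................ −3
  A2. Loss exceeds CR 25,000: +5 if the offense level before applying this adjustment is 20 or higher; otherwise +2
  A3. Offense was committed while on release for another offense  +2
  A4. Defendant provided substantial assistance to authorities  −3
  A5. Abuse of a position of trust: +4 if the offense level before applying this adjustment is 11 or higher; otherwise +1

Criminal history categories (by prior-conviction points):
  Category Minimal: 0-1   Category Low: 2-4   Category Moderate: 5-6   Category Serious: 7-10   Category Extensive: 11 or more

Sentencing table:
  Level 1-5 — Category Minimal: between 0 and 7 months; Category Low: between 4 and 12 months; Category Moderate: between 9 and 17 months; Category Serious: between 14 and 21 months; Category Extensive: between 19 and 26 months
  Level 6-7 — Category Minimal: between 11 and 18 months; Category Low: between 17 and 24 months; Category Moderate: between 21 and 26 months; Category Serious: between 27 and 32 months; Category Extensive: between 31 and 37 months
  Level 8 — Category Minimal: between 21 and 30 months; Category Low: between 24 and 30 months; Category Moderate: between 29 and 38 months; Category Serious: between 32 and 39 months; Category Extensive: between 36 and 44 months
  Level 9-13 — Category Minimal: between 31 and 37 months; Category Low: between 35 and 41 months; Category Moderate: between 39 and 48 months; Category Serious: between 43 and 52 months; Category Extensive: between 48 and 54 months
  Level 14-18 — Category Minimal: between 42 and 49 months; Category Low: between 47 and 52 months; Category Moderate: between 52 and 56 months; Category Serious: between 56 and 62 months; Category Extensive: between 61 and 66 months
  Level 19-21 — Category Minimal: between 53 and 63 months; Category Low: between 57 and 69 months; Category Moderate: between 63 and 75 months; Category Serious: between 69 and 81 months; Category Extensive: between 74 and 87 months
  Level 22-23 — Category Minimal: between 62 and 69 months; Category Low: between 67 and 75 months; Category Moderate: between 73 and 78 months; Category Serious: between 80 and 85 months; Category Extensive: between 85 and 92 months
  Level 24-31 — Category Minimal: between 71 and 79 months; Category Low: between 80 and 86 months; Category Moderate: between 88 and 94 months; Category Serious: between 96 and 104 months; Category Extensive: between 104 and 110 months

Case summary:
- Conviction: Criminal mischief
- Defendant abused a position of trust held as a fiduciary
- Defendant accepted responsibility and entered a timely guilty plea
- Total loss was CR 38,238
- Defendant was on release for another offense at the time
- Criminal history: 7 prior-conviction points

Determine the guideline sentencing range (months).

56-62 months

Base offense level for criminal mischief: 13.
A1 applies: 13 − 3 = 10.
A2 applies (level before this adjustment is 10 < 20, so +2): 10 + 2 = 12.
A3 applies: 12 + 2 = 14.
A5 applies (level before this adjustment is 14 ≥ 11, so +4): 14 + 4 = 18.
Final offense level: 18.
Criminal history: 7 prior points → Category Serious (7-10).
Level 18 falls in the 14-18 band.
Grid: Level 14-18 × Category Serious = 56-62 months.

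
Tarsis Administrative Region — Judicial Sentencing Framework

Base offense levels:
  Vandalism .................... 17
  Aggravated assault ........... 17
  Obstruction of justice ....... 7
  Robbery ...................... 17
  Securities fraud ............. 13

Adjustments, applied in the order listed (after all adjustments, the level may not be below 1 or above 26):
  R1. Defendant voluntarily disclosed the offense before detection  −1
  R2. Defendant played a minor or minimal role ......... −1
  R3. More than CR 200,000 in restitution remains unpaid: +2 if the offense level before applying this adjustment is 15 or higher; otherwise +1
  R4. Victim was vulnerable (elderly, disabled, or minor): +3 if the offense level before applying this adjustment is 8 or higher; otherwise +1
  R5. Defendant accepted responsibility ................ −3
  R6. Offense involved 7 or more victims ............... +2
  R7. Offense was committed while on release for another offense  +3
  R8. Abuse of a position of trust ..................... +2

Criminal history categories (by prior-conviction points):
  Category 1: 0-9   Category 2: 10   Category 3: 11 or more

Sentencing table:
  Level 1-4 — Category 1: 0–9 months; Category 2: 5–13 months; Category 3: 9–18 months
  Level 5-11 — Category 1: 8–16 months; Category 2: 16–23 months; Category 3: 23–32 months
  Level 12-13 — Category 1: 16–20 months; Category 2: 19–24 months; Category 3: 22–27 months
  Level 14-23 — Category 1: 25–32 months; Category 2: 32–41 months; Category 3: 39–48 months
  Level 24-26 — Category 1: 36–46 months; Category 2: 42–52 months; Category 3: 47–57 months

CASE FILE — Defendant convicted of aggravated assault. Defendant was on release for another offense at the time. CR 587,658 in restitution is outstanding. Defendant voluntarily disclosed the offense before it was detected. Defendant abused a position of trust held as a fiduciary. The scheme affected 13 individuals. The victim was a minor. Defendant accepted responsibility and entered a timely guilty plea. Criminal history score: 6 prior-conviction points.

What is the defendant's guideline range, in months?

36-46 months

Base offense level for aggravated assault: 17.
R1 applies: 17 − 1 = 16.
R3 applies (level before this adjustment is 16 ≥ 15, so +2): 16 + 2 = 18.
R4 applies (level before this adjustment is 18 ≥ 8, so +3): 18 + 3 = 21.
R5 applies: 21 − 3 = 18.
R6 applies: 18 + 2 = 20.
R7 applies: 20 + 3 = 23.
R8 applies: 23 + 2 = 25.
Final offense level: 25.
Criminal history: 6 prior points → Category 1 (0-9).
Level 25 falls in the 24-26 band.
Grid: Level 24-26 × Category 1 = 36-46 months.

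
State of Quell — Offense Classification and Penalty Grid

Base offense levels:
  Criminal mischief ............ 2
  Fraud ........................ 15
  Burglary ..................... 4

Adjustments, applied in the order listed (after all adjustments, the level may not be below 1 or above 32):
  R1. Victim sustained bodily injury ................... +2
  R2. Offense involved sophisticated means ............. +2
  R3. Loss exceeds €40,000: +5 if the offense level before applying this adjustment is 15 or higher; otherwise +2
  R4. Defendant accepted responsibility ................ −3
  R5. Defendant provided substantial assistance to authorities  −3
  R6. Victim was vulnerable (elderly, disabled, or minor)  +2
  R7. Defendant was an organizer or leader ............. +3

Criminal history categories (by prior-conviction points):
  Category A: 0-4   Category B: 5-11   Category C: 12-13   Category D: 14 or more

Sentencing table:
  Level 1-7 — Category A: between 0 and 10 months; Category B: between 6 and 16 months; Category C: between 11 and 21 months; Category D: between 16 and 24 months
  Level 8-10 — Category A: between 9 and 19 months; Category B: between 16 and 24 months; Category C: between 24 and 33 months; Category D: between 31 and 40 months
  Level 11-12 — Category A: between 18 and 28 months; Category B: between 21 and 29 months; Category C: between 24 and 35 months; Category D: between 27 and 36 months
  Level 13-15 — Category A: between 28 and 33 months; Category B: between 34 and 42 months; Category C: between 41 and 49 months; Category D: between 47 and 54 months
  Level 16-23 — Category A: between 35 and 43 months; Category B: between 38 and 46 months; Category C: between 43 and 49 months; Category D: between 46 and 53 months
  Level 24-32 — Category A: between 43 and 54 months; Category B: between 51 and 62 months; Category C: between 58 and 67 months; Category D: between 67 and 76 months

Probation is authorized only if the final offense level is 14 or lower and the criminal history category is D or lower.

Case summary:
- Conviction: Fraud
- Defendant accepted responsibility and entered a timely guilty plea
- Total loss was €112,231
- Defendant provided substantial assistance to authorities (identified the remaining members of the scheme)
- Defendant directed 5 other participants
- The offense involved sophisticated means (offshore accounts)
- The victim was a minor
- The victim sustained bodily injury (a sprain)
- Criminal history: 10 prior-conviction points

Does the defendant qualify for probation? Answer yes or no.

Base offense level for fraud: 15.
R1 applies: 15 + 2 = 17.
R2 applies: 17 + 2 = 19.
R3 applies (level before this adjustment is 19 ≥ 15, so +5): 19 + 5 = 24.
R4 applies: 24 − 3 = 21.
R5 applies: 21 − 3 = 18.
R6 applies: 18 + 2 = 20.
R7 applies: 20 + 3 = 23.
Final offense level: 23.
Criminal history: 10 prior points → Category B (5-11).
Level 23 falls in the 16-23 band.
Grid: Level 16-23 × Category B = 38-46 months.
Probation check: level 23 > 14 and category B ≤ D → not eligible.

No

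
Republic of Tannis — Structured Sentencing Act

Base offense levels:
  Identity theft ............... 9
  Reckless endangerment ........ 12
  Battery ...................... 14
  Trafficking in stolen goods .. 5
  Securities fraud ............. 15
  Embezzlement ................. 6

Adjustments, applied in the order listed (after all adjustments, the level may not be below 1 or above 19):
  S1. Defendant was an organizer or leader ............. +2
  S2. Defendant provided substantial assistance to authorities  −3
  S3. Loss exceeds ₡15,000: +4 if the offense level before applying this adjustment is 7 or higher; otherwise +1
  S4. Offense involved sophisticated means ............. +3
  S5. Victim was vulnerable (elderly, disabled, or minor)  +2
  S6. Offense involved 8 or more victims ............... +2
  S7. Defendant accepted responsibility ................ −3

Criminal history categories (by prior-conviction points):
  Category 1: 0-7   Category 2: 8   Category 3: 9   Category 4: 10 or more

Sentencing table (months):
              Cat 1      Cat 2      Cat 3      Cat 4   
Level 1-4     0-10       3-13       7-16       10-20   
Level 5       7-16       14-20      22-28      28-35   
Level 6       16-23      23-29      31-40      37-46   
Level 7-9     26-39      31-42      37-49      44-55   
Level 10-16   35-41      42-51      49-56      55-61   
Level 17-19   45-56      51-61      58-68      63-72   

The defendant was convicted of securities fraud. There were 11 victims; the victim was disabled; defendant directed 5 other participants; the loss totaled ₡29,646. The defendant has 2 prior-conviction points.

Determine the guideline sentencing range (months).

Base offense level for securities fraud: 15.
S1 applies: 15 + 2 = 17.
S2 does not apply.
S3 applies (level before this adjustment is 17 ≥ 7, so +4): 17 + 4 = 21.
S5 applies: 21 + 2 = 23.
S6 applies: 23 + 2 = 25.
Level 25 exceeds the maximum of 19; capped at 19.
Final offense level: 19.
Criminal history: 2 prior points → Category 1 (0-7).
Level 19 falls in the 17-19 band.
Grid: Level 17-19 × Category 1 = 45-56 months.

45-56 months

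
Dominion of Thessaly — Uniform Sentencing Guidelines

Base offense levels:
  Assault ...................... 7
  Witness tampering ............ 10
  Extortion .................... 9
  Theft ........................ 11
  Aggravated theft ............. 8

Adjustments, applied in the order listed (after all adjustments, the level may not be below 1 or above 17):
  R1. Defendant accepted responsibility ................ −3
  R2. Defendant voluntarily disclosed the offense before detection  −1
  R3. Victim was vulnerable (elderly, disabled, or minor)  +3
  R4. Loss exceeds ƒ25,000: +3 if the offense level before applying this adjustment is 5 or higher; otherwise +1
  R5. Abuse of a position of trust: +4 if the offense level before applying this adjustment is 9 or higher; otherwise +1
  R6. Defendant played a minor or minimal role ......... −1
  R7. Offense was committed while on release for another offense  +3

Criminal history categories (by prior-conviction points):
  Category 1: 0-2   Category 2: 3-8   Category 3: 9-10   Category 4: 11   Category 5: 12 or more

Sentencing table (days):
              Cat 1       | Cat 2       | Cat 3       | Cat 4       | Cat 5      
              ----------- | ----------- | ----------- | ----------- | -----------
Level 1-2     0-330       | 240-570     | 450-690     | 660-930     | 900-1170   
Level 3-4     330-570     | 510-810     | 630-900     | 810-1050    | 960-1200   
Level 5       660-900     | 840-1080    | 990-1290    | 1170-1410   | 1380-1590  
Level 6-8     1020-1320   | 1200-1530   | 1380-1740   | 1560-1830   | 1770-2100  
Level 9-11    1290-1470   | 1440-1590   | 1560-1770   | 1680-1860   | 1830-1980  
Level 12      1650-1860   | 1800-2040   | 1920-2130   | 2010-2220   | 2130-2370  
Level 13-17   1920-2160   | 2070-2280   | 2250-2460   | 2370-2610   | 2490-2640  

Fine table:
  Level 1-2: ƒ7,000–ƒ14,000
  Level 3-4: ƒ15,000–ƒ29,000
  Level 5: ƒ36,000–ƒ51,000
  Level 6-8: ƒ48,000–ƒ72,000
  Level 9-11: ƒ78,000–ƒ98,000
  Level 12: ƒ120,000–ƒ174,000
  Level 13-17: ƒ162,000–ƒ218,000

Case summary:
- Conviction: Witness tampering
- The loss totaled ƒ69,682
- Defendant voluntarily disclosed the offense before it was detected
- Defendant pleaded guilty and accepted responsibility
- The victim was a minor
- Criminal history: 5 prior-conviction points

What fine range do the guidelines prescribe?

Base offense level for witness tampering: 10.
R1 applies: 10 − 3 = 7.
R2 applies: 7 − 1 = 6.
R3 applies: 6 + 3 = 9.
R4 applies (level before this adjustment is 9 ≥ 5, so +3): 9 + 3 = 12.
R6 does not apply.
R7 does not apply.
Final offense level: 12.
Level 12 falls in the 12 band.
Fine table: Level 12 → ƒ120,000–ƒ174,000.

ƒ120,000–ƒ174,000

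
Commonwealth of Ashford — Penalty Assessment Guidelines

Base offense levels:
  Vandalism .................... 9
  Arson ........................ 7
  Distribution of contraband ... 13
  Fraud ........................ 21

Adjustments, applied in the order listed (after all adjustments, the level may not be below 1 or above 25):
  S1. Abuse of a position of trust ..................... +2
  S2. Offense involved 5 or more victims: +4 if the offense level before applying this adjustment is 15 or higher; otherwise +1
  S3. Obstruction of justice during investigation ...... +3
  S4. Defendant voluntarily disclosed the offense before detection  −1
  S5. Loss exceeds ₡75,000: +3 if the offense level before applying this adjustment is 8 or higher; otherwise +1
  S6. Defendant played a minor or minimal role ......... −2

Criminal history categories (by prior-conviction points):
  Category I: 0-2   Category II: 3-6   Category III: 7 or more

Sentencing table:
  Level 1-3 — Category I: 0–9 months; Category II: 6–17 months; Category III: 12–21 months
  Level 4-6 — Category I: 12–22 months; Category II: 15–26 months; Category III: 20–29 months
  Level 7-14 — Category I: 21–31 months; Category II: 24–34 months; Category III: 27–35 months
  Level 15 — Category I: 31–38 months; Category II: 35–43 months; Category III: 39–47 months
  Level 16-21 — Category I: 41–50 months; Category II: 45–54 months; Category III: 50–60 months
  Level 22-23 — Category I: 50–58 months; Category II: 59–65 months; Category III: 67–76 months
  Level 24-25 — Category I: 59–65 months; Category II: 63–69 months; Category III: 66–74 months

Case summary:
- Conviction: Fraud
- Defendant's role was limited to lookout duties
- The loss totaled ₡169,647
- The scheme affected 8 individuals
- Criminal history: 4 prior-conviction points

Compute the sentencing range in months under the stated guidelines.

63-69 months

Base offense level for fraud: 21.
S1 does not apply.
S2 applies (level before this adjustment is 21 ≥ 15, so +4): 21 + 4 = 25.
S3 does not apply.
S4 does not apply.
S5 applies (level before this adjustment is 25 ≥ 8, so +3): 25 + 3 = 28.
S6 applies: 28 − 2 = 26.
Level 26 exceeds the maximum of 25; capped at 25.
Final offense level: 25.
Criminal history: 4 prior points → Category II (3-6).
Level 25 falls in the 24-25 band.
Grid: Level 24-25 × Category II = 63-69 months.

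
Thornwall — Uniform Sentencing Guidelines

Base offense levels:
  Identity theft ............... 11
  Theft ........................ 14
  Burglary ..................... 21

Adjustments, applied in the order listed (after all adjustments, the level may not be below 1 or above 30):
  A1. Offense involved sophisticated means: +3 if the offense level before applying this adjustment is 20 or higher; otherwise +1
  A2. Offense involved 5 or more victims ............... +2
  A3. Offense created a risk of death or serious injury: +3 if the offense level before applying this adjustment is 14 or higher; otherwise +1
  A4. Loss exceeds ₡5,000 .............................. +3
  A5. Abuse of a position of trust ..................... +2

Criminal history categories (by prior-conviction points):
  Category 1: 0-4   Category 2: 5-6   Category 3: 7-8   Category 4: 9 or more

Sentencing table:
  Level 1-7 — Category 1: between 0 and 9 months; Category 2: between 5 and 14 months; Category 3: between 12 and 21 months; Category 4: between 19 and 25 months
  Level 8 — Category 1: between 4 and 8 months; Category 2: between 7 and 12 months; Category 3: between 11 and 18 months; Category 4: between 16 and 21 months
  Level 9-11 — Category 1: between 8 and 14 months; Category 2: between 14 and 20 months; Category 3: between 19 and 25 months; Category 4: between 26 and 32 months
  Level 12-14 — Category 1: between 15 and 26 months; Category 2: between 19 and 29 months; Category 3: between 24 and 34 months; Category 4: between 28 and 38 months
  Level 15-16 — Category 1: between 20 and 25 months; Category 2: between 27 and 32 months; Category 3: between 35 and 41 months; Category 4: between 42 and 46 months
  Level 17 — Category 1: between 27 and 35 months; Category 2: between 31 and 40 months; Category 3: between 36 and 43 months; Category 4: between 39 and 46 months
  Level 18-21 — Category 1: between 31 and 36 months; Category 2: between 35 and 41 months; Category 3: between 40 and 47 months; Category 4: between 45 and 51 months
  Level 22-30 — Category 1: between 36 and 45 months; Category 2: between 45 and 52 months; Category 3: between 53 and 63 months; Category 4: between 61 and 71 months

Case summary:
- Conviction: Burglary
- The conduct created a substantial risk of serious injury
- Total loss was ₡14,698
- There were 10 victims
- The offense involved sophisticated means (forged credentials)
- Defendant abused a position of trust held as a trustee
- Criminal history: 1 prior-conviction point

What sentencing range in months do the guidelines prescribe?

36-45 months

Base offense level for burglary: 21.
A1 applies (level before this adjustment is 21 ≥ 20, so +3): 21 + 3 = 24.
A2 applies: 24 + 2 = 26.
A3 applies (level before this adjustment is 26 ≥ 14, so +3): 26 + 3 = 29.
A4 applies: 29 + 3 = 32.
A5 applies: 32 + 2 = 34.
Level 34 exceeds the maximum of 30; capped at 30.
Final offense level: 30.
Criminal history: 1 prior point → Category 1 (0-4).
Level 30 falls in the 22-30 band.
Grid: Level 22-30 × Category 1 = 36-45 months.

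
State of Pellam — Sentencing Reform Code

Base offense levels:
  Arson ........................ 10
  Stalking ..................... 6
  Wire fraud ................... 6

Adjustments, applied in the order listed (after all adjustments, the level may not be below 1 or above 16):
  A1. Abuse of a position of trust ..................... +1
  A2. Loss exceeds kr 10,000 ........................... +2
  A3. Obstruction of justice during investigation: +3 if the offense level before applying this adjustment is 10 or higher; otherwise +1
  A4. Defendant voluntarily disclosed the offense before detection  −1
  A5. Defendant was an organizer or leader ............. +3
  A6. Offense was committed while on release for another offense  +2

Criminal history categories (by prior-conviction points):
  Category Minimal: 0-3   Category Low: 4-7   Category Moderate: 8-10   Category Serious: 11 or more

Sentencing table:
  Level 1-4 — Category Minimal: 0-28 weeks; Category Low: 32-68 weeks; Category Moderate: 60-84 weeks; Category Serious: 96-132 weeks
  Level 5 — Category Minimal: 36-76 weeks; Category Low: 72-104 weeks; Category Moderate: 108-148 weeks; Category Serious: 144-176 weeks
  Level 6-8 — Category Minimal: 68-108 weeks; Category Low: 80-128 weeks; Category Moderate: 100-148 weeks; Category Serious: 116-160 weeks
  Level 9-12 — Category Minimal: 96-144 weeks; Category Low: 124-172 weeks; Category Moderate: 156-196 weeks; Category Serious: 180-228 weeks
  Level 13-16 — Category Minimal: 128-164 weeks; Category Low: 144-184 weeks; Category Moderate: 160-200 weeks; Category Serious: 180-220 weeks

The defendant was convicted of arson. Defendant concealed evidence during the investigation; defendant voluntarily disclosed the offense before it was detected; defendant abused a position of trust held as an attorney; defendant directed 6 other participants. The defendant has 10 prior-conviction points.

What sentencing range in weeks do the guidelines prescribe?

160-200 weeks

Base offense level for arson: 10.
A1 applies: 10 + 1 = 11.
A2 does not apply.
A3 applies (level before this adjustment is 11 ≥ 10, so +3): 11 + 3 = 14.
A4 applies: 14 − 1 = 13.
A5 applies: 13 + 3 = 16.
A6 does not apply.
Final offense level: 16.
Criminal history: 10 prior points → Category Moderate (8-10).
Level 16 falls in the 13-16 band.
Grid: Level 13-16 × Category Moderate = 160-200 weeks.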